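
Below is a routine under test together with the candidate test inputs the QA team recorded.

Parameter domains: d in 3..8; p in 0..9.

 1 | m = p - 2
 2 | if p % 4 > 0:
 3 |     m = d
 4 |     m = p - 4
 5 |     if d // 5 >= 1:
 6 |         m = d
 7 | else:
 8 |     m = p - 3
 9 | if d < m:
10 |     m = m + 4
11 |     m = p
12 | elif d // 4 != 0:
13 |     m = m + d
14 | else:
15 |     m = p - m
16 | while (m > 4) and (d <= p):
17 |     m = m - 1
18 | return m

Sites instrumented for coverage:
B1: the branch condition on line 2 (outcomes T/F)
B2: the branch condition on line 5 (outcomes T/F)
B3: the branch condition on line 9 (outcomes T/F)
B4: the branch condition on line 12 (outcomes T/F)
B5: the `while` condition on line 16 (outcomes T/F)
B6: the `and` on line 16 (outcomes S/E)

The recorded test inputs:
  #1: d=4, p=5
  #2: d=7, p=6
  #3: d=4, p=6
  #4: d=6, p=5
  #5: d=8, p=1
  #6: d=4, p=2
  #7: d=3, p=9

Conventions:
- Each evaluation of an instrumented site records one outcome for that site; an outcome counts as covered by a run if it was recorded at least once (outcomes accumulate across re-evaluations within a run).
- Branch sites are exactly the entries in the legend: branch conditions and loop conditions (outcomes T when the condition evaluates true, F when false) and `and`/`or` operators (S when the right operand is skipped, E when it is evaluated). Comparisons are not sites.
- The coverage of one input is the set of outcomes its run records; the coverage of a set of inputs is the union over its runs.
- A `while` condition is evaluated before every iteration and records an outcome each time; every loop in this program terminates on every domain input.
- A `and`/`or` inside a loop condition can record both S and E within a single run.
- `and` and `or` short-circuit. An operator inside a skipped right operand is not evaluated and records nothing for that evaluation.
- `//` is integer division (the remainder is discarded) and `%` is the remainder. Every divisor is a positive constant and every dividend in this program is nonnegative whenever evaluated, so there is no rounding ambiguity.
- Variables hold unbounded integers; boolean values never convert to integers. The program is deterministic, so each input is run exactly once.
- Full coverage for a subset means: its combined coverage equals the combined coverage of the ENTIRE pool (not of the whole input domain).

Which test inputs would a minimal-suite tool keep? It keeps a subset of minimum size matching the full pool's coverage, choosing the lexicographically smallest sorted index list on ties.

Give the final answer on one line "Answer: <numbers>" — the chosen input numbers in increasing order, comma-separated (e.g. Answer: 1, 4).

input #1, d=4, p=5: outcomes B1=T, B2=F, B3=F, B4=T, B5=T, B5=F, B6=S, B6=E
input #2, d=7, p=6: outcomes B1=T, B2=T, B3=F, B4=T, B5=F, B6=E
input #3, d=4, p=6: outcomes B1=T, B2=F, B3=F, B4=T, B5=T, B5=F, B6=S, B6=E
input #4, d=6, p=5: outcomes B1=T, B2=T, B3=F, B4=T, B5=F, B6=E
input #5, d=8, p=1: outcomes B1=T, B2=T, B3=F, B4=T, B5=F, B6=E
input #6, d=4, p=2: outcomes B1=T, B2=F, B3=F, B4=T, B5=F, B6=S
input #7, d=3, p=9: outcomes B1=T, B2=F, B3=T, B5=T, B5=F, B6=S, B6=E
pool-wide coverage (10 outcomes): B1=T, B2=T, B2=F, B3=T, B3=F, B4=T, B5=T, B5=F, B6=S, B6=E
size 1 is not enough: best union over all size-1 subsets is 8/10
at size 2, {2, 7} reaches all 10 outcomes; every lexicographically earlier size-2 subset fails

Answer: 2, 7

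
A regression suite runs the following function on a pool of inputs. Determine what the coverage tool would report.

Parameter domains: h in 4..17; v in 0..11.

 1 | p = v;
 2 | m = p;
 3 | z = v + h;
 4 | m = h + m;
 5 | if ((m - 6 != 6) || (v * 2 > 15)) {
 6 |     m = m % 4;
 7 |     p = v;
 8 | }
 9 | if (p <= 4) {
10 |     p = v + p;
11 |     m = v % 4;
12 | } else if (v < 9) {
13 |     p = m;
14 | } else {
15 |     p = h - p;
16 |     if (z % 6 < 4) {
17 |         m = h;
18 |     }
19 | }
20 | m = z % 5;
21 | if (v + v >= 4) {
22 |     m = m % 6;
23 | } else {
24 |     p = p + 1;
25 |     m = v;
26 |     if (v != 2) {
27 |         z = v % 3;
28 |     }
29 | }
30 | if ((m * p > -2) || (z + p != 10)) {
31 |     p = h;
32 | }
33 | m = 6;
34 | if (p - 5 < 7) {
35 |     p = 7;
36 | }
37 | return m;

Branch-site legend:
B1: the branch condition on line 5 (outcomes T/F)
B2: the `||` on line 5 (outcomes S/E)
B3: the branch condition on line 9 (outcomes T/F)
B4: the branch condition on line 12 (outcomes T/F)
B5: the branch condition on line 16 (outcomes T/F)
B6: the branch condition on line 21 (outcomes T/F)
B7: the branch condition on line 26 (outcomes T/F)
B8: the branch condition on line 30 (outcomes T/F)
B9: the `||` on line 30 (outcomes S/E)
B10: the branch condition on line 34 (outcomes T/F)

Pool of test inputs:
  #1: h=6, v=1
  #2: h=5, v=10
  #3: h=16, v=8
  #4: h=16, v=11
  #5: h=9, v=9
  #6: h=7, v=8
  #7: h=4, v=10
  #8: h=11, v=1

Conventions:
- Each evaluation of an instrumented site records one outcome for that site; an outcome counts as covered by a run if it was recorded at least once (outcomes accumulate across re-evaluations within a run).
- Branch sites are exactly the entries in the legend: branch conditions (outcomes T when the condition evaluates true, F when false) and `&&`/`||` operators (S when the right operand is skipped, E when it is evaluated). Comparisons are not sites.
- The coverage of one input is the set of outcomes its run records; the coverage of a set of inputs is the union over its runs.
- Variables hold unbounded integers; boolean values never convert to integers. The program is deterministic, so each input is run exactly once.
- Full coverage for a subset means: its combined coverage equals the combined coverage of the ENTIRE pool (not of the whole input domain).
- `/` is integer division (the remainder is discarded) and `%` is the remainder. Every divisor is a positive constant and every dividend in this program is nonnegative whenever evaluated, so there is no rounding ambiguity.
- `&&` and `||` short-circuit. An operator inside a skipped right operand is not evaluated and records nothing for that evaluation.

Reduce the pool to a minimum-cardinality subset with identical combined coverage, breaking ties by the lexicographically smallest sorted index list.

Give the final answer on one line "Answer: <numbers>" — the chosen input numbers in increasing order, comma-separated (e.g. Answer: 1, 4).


input #1, h=6, v=1: outcomes B1=T, B2=S, B3=T, B6=F, B7=T, B8=T, B9=S, B10=T
input #2, h=5, v=10: outcomes B1=T, B2=S, B3=F, B4=F, B5=T, B6=T, B8=T, B9=S, B10=T
input #3, h=16, v=8: outcomes B1=T, B2=S, B3=F, B4=T, B6=T, B8=T, B9=S, B10=F
input #4, h=16, v=11: outcomes B1=T, B2=S, B3=F, B4=F, B5=T, B6=T, B8=T, B9=S, B10=F
input #5, h=9, v=9: outcomes B1=T, B2=S, B3=F, B4=F, B5=T, B6=T, B8=T, B9=S, B10=T
input #6, h=7, v=8: outcomes B1=T, B2=S, B3=F, B4=T, B6=T, B8=T, B9=S, B10=T
input #7, h=4, v=10: outcomes B1=T, B2=S, B3=F, B4=F, B5=T, B6=T, B8=T, B9=E, B10=T
input #8, h=11, v=1: outcomes B1=F, B2=E, B3=T, B6=F, B7=T, B8=T, B9=S, B10=T
union over all inputs: B1=T, B1=F, B2=S, B2=E, B3=T, B3=F, B4=T, B4=F, B5=T, B6=T, B6=F, B7=T, B8=T, B9=S, B9=E, B10=T, B10=F (17 outcomes)
every size-1 subset falls short of the 17 outcomes (best: 9/17)
every size-2 subset falls short of the 17 outcomes (best: 15/17)
the canonical winner is {3, 7, 8}: size 3, full 17-outcome coverage, earliest index list among size-3 covers
Answer: 3, 7, 8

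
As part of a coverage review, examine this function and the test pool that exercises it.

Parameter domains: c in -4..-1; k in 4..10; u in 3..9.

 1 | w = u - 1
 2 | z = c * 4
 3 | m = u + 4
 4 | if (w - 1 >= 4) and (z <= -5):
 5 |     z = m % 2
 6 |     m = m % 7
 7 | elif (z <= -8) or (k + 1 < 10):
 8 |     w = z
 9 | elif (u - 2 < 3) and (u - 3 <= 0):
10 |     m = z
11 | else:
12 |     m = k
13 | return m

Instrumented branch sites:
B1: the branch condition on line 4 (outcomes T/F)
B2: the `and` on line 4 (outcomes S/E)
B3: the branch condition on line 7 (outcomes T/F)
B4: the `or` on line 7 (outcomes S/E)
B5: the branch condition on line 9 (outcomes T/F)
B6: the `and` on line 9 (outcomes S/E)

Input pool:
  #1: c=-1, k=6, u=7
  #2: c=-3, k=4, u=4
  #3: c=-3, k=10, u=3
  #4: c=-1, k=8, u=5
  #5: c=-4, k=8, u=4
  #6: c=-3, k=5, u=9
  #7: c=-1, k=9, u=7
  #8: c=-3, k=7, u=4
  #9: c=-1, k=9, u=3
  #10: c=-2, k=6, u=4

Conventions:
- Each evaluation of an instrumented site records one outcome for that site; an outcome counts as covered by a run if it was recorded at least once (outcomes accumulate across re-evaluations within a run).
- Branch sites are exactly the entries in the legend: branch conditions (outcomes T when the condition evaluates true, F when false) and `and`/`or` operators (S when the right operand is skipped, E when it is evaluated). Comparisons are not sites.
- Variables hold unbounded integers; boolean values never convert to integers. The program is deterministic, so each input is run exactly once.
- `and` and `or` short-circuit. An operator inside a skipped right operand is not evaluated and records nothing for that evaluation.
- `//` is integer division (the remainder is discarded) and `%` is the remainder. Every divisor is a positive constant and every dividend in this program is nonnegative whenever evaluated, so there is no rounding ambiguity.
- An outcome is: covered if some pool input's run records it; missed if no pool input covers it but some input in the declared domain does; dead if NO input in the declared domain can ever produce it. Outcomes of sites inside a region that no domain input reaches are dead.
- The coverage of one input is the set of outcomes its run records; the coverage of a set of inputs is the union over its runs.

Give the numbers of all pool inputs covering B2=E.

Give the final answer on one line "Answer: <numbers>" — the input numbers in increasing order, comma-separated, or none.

input #1 (c=-1, k=6, u=7): records B2=E
input #2 (c=-3, k=4, u=4): does not record B2=E
input #3 (c=-3, k=10, u=3): does not record B2=E
input #4 (c=-1, k=8, u=5): does not record B2=E
input #5 (c=-4, k=8, u=4): does not record B2=E
input #6 (c=-3, k=5, u=9): records B2=E
input #7 (c=-1, k=9, u=7): records B2=E
input #8 (c=-3, k=7, u=4): does not record B2=E
input #9 (c=-1, k=9, u=3): does not record B2=E
input #10 (c=-2, k=6, u=4): does not record B2=E

Answer: 1, 6, 7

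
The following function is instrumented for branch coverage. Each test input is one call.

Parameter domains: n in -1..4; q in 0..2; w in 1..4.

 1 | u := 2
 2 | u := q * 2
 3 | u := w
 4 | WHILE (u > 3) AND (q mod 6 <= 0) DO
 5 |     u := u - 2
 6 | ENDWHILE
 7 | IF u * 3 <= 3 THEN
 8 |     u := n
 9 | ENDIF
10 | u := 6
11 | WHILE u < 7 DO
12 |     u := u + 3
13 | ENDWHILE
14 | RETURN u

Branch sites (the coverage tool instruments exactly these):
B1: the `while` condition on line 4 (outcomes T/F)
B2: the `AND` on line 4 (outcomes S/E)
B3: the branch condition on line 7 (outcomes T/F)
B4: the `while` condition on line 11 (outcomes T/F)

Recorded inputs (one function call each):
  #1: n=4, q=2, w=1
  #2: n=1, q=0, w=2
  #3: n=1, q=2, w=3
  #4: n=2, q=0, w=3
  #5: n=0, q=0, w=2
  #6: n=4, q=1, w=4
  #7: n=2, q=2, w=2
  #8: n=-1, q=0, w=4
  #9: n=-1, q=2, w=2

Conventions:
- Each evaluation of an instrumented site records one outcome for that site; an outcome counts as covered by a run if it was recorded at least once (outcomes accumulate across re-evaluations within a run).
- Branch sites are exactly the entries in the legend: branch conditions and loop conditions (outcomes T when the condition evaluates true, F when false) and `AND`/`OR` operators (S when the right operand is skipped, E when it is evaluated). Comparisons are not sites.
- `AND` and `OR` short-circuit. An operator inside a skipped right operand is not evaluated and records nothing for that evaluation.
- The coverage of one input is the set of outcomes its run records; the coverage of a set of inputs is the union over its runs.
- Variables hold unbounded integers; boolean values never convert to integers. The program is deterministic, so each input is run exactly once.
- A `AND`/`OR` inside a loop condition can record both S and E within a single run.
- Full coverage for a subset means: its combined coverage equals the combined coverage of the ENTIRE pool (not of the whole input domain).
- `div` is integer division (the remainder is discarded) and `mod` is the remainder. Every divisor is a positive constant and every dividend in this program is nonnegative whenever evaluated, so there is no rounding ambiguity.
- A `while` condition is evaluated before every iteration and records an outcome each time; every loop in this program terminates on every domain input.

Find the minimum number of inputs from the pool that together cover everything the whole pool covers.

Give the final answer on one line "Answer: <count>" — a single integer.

input #1 (n=4, q=2, w=1): events B2->S, B1->F, B3->T, B4->T, B4->F; covers B1=F, B2=S, B3=T, B4=T, B4=F
input #2 (n=1, q=0, w=2): events B2->S, B1->F, B3->F, B4->T, B4->F; covers B1=F, B2=S, B3=F, B4=T, B4=F
input #3 (n=1, q=2, w=3): events B2->S, B1->F, B3->F, B4->T, B4->F; covers B1=F, B2=S, B3=F, B4=T, B4=F
input #4 (n=2, q=0, w=3): events B2->S, B1->F, B3->F, B4->T, B4->F; covers B1=F, B2=S, B3=F, B4=T, B4=F
input #5 (n=0, q=0, w=2): events B2->S, B1->F, B3->F, B4->T, B4->F; covers B1=F, B2=S, B3=F, B4=T, B4=F
input #6 (n=4, q=1, w=4): events B2->E, B1->F, B3->F, B4->T, B4->F; covers B1=F, B2=E, B3=F, B4=T, B4=F
input #7 (n=2, q=2, w=2): events B2->S, B1->F, B3->F, B4->T, B4->F; covers B1=F, B2=S, B3=F, B4=T, B4=F
input #8 (n=-1, q=0, w=4): events B2->E, B1->T, B2->S, B1->F, B3->F, B4->T, B4->F; covers B1=T, B1=F, B2=S, B2=E, B3=F, B4=T, B4=F
input #9 (n=-1, q=2, w=2): events B2->S, B1->F, B3->F, B4->T, B4->F; covers B1=F, B2=S, B3=F, B4=T, B4=F
the full pool covers 8 outcomes: B1=T, B1=F, B2=S, B2=E, B3=T, B3=F, B4=T, B4=F
size 1 is not enough: best union over all size-1 subsets is 7/8
the canonical winner is {1, 8}: size 2, full 8-outcome coverage, earliest index list among size-2 covers

Answer: 2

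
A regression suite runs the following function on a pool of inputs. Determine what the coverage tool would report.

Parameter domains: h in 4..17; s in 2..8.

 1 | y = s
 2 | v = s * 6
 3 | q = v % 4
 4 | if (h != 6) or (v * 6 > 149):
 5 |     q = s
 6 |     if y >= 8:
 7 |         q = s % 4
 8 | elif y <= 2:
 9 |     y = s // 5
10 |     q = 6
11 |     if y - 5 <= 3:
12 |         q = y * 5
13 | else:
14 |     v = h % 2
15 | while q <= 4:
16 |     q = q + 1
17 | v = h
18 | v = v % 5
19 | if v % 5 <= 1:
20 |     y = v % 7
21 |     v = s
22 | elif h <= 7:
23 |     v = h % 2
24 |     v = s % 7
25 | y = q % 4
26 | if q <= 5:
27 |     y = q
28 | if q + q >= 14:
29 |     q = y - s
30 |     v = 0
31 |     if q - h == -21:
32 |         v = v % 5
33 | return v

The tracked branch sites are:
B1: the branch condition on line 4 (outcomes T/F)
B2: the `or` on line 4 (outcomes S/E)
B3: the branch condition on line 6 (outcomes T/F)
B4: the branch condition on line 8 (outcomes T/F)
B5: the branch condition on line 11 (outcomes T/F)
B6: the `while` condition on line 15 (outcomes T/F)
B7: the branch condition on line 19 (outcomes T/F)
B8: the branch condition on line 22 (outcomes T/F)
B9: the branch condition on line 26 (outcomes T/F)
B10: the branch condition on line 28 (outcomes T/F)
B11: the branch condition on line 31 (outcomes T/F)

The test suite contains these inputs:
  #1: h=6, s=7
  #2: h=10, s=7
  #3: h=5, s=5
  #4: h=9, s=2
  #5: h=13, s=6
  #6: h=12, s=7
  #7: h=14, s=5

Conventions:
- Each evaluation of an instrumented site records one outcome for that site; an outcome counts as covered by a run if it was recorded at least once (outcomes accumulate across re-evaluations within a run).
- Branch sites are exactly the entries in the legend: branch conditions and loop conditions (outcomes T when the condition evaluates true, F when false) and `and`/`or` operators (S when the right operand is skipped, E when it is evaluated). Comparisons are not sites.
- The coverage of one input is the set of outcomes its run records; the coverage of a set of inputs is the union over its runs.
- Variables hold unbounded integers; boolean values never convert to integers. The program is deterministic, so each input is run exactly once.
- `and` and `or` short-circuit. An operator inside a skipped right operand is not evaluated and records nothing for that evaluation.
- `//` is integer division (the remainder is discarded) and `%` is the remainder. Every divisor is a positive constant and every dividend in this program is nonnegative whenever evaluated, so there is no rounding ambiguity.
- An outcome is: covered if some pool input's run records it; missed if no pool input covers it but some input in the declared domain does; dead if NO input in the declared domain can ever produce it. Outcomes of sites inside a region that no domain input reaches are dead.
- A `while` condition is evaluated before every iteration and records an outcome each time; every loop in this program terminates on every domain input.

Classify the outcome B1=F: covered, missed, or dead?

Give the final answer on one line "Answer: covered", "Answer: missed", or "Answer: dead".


no pool input records B1=F
but domain input (h=6, s=2) does record it -> reachable, so missed
Answer: missed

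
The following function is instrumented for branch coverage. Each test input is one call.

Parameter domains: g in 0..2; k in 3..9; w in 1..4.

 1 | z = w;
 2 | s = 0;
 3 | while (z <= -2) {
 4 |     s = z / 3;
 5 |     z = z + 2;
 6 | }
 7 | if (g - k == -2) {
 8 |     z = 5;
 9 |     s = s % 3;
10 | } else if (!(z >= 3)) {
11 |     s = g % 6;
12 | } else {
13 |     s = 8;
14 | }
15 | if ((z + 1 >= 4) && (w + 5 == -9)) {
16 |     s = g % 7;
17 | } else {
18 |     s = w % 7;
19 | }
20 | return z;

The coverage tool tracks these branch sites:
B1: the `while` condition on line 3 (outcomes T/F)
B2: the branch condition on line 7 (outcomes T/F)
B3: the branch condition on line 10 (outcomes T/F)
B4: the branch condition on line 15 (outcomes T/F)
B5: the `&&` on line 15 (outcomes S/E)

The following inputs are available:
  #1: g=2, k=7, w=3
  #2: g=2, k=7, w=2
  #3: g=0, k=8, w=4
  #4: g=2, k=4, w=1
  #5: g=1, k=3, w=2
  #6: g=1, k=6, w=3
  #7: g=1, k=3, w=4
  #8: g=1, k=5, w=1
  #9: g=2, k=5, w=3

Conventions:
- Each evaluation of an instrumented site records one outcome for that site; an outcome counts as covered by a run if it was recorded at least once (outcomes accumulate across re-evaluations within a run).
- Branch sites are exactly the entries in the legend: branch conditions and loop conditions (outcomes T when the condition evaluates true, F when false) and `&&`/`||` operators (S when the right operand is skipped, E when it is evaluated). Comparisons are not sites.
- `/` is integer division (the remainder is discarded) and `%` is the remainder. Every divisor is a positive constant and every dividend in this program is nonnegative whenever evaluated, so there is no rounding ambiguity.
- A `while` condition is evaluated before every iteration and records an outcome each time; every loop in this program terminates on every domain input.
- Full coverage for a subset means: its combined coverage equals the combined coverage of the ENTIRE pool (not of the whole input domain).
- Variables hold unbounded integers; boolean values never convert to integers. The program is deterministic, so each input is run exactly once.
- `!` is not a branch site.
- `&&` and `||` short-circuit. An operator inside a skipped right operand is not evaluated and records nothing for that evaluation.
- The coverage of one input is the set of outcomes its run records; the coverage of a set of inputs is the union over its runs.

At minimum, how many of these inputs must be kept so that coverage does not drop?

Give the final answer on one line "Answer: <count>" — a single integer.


#1 (g=2, k=7, w=3) -> covered: B1=F, B2=F, B3=F, B4=F, B5=E
#2 (g=2, k=7, w=2) -> covered: B1=F, B2=F, B3=T, B4=F, B5=S
#3 (g=0, k=8, w=4) -> covered: B1=F, B2=F, B3=F, B4=F, B5=E
#4 (g=2, k=4, w=1) -> covered: B1=F, B2=T, B4=F, B5=E
#5 (g=1, k=3, w=2) -> covered: B1=F, B2=T, B4=F, B5=E
#6 (g=1, k=6, w=3) -> covered: B1=F, B2=F, B3=F, B4=F, B5=E
#7 (g=1, k=3, w=4) -> covered: B1=F, B2=T, B4=F, B5=E
#8 (g=1, k=5, w=1) -> covered: B1=F, B2=F, B3=T, B4=F, B5=S
#9 (g=2, k=5, w=3) -> covered: B1=F, B2=F, B3=F, B4=F, B5=E
together the pool reaches 8 outcomes: B1=F, B2=T, B2=F, B3=T, B3=F, B4=F, B5=S, B5=E
no size-1 subset reaches all 8 outcomes (best union: 5/8)
no size-2 subset reaches all 8 outcomes (best union: 7/8)
the canonical winner is {1, 2, 4}: size 3, full 8-outcome coverage, earliest index list among size-3 covers
Answer: 3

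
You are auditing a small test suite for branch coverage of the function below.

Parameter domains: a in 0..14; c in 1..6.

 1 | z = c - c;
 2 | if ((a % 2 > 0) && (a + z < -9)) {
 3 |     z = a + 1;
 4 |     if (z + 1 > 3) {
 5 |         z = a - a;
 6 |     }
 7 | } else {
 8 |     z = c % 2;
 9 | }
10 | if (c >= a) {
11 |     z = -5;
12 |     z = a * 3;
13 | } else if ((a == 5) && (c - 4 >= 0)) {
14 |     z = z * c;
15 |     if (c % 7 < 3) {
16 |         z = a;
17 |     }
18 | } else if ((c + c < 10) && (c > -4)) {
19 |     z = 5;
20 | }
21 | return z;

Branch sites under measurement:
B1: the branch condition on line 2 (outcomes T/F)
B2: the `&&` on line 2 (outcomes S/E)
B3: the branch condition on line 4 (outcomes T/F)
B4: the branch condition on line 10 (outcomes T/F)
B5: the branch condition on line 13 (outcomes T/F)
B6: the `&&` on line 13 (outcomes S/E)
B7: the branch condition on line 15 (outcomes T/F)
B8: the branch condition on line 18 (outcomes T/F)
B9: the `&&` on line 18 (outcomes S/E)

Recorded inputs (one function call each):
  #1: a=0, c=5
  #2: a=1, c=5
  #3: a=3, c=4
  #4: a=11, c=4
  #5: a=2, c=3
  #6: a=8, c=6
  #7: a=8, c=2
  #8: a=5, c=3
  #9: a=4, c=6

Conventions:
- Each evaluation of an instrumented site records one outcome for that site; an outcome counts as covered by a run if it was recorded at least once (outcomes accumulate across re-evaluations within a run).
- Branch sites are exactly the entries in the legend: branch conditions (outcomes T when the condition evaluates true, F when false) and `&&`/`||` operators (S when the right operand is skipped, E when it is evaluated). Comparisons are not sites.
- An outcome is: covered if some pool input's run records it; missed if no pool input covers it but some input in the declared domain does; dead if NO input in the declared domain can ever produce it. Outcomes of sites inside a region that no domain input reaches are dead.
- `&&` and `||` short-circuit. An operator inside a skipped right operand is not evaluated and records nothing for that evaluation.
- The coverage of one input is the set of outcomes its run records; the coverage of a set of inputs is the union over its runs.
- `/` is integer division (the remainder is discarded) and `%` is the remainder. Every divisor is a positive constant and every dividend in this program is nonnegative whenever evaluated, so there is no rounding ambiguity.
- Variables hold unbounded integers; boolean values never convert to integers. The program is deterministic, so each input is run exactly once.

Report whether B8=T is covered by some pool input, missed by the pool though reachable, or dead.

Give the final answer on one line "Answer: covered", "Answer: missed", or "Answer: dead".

B8=T is recorded by pool input(s) 4, 7, 8 -> covered

Answer: covered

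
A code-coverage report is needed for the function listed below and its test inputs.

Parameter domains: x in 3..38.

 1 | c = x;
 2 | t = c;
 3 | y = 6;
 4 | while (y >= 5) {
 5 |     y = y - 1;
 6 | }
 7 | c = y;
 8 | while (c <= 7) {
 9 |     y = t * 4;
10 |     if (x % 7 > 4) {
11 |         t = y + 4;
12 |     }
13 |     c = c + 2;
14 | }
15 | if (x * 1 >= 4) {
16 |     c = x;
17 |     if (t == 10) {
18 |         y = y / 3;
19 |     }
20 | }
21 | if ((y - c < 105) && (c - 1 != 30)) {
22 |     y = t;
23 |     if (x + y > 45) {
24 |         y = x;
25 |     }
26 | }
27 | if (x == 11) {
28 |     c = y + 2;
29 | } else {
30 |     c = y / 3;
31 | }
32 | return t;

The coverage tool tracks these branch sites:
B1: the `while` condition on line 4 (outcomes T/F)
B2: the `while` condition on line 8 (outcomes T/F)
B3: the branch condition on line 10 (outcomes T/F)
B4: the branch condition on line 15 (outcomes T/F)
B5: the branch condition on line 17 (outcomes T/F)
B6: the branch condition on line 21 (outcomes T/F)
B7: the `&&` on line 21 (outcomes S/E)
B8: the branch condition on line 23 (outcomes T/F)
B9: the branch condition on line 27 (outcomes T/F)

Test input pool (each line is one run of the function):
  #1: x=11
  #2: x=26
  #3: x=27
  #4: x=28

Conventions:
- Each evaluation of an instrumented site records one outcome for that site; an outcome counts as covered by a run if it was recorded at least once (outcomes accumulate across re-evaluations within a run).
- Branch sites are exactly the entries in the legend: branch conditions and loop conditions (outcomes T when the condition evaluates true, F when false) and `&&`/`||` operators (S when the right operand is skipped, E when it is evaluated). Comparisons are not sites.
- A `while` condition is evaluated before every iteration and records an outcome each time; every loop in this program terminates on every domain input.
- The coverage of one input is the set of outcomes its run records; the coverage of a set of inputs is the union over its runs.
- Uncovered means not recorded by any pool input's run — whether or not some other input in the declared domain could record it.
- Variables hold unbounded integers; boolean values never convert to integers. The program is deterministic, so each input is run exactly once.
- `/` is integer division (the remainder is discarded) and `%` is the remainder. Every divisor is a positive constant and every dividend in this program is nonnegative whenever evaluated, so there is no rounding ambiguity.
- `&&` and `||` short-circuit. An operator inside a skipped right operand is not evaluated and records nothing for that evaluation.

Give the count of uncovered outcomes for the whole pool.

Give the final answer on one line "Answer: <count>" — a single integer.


input #1 (x=11): events B1->T, B1->T, B1->F, B2->T, B3->F, B2->T, B3->F, B2->F, B4->T, B5->F, B7->E, B6->T, B8->F, B9->T; covers B1=T, B1=F, B2=T, B2=F, B3=F, B4=T, B5=F, B6=T, B7=E, B8=F, B9=T
input #2 (x=26): events B1->T, B1->T, B1->F, B2->T, B3->T, B2->T, B3->T, B2->F, B4->T, B5->F, B7->S, B6->F, B9->F; covers B1=T, B1=F, B2=T, B2=F, B3=T, B4=T, B5=F, B6=F, B7=S, B9=F
input #3 (x=27): events B1->T, B1->T, B1->F, B2->T, B3->T, B2->T, B3->T, B2->F, B4->T, B5->F, B7->S, B6->F, B9->F; covers B1=T, B1=F, B2=T, B2=F, B3=T, B4=T, B5=F, B6=F, B7=S, B9=F
input #4 (x=28): events B1->T, B1->T, B1->F, B2->T, B3->F, B2->T, B3->F, B2->F, B4->T, B5->F, B7->E, B6->T, B8->T, B9->F; covers B1=T, B1=F, B2=T, B2=F, B3=F, B4=T, B5=F, B6=T, B7=E, B8=T, B9=F
union over the pool: B1=T, B1=F, B2=T, B2=F, B3=T, B3=F, B4=T, B5=F, B6=T, B6=F, B7=S, B7=E, B8=T, B8=F, B9=T, B9=F
uncovered (2 of 18): B4=F, B5=T
Answer: 2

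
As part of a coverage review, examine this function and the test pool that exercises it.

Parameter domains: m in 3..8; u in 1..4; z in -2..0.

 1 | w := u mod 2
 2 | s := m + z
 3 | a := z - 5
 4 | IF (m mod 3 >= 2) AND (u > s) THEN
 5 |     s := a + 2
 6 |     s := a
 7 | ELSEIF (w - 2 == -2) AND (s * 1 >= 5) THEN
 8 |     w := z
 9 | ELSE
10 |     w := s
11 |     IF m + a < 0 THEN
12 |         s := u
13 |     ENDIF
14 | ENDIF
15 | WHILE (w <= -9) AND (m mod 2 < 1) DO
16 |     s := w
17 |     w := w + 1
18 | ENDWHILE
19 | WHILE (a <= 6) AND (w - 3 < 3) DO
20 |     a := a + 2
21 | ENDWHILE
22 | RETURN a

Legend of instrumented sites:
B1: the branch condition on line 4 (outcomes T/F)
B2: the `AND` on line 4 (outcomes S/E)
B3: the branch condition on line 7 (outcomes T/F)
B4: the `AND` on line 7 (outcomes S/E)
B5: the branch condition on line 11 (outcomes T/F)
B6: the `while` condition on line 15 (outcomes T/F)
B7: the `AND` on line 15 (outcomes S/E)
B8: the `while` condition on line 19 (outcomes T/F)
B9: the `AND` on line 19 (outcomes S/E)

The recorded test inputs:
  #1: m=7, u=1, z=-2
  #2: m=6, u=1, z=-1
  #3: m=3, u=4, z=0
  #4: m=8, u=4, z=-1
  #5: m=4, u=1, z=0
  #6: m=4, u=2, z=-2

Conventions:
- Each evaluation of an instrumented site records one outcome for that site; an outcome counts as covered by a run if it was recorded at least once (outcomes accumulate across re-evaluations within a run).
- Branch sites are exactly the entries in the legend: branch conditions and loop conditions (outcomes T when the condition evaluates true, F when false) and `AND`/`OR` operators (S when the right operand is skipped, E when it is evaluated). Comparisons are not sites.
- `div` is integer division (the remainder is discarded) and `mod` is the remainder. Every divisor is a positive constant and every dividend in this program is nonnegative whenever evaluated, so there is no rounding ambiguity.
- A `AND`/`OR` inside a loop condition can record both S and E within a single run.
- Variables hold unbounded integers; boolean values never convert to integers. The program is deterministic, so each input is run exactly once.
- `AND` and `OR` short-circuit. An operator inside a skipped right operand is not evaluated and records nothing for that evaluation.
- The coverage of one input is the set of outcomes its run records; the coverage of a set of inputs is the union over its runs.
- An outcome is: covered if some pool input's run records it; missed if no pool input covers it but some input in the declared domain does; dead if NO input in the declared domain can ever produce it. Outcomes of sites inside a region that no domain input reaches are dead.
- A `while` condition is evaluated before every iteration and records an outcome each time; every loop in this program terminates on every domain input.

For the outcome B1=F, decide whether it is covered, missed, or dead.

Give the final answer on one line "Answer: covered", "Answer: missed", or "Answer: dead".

B1=F is recorded by pool input(s) 1, 2, 3, 4, 5, 6 -> covered

Answer: covered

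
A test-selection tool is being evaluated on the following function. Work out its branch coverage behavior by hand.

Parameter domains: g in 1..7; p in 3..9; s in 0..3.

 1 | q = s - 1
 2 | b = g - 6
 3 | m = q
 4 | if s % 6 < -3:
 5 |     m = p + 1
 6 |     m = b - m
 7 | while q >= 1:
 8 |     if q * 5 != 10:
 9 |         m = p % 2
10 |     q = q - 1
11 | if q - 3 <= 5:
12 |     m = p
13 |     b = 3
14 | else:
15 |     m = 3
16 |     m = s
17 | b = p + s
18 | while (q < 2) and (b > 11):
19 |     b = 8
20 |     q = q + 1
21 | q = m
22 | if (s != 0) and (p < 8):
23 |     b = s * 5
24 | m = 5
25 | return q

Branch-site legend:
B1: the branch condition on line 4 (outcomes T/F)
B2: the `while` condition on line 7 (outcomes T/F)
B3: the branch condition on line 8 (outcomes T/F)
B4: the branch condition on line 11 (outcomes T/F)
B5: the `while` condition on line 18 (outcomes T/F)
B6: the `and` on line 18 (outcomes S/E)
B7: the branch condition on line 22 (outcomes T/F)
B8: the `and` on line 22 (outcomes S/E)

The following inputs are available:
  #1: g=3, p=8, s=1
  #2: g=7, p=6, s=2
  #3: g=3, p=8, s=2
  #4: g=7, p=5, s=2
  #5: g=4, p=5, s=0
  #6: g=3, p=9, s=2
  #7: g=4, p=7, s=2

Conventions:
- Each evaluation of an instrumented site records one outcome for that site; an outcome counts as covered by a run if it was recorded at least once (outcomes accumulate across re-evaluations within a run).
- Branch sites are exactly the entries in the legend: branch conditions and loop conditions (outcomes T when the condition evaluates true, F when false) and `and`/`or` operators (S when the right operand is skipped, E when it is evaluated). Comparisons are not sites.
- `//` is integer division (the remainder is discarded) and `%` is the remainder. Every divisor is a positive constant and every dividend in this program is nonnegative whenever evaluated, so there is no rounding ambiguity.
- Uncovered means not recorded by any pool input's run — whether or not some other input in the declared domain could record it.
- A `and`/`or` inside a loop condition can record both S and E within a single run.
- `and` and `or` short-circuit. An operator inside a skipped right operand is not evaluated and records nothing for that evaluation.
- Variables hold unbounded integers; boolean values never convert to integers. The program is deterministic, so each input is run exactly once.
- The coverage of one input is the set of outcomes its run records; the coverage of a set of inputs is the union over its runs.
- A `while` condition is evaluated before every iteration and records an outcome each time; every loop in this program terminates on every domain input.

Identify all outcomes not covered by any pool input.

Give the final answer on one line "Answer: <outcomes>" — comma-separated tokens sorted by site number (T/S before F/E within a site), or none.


run #1 (g=3, p=8, s=1) runs B1->F, B2->F, B4->T, B6->E, B5->F, B8->E, B7->F; records B1=F, B2=F, B4=T, B5=F, B6=E, B7=F, B8=E
run #2 (g=7, p=6, s=2) runs B1->F, B2->T, B3->T, B2->F, B4->T, B6->E, B5->F, B8->E, B7->T; records B1=F, B2=T, B2=F, B3=T, B4=T, B5=F, B6=E, B7=T, B8=E
run #3 (g=3, p=8, s=2) runs B1->F, B2->T, B3->T, B2->F, B4->T, B6->E, B5->F, B8->E, B7->F; records B1=F, B2=T, B2=F, B3=T, B4=T, B5=F, B6=E, B7=F, B8=E
run #4 (g=7, p=5, s=2) runs B1->F, B2->T, B3->T, B2->F, B4->T, B6->E, B5->F, B8->E, B7->T; records B1=F, B2=T, B2=F, B3=T, B4=T, B5=F, B6=E, B7=T, B8=E
run #5 (g=4, p=5, s=0) runs B1->F, B2->F, B4->T, B6->E, B5->F, B8->S, B7->F; records B1=F, B2=F, B4=T, B5=F, B6=E, B7=F, B8=S
run #6 (g=3, p=9, s=2) runs B1->F, B2->T, B3->T, B2->F, B4->T, B6->E, B5->F, B8->E, B7->F; records B1=F, B2=T, B2=F, B3=T, B4=T, B5=F, B6=E, B7=F, B8=E
run #7 (g=4, p=7, s=2) runs B1->F, B2->T, B3->T, B2->F, B4->T, B6->E, B5->F, B8->E, B7->T; records B1=F, B2=T, B2=F, B3=T, B4=T, B5=F, B6=E, B7=T, B8=E
union over the pool: B1=F, B2=T, B2=F, B3=T, B4=T, B5=F, B6=E, B7=T, B7=F, B8=S, B8=E
uncovered (5 of 16): B1=T, B3=F, B4=F, B5=T, B6=S
Answer: B1=T, B3=F, B4=F, B5=T, B6=S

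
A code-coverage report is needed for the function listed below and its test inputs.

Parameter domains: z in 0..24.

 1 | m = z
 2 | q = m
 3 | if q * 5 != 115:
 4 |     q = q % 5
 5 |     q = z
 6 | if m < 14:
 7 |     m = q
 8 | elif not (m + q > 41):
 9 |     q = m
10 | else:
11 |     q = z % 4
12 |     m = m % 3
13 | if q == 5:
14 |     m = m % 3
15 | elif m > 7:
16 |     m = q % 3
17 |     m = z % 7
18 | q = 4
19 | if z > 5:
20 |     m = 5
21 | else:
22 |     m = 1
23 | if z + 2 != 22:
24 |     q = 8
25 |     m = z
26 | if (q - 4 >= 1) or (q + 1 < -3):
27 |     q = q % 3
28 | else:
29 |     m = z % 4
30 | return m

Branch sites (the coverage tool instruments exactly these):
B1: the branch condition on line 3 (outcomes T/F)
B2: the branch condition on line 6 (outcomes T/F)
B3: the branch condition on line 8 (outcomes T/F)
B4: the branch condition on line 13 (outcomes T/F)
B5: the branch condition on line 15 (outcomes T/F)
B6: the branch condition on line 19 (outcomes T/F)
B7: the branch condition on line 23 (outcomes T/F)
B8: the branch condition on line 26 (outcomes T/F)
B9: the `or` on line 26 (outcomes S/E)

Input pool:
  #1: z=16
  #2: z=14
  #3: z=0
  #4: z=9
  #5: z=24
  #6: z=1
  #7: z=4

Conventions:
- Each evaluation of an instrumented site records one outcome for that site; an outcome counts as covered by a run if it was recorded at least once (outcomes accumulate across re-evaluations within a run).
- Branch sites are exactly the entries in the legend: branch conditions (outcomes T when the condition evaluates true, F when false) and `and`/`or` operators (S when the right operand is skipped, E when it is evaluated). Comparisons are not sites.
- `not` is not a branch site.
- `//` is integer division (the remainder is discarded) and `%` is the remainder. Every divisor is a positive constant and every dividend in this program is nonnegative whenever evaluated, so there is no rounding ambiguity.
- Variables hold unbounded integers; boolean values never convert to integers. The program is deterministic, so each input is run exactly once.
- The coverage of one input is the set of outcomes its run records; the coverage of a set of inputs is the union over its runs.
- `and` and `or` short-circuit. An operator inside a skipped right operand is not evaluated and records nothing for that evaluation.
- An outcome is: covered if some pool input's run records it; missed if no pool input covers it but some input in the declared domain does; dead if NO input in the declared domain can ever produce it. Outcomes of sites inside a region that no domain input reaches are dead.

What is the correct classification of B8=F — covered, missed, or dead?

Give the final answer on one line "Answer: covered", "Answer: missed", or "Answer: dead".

no pool input records B8=F
but domain input (z=20) does record it -> reachable, so missed

Answer: missed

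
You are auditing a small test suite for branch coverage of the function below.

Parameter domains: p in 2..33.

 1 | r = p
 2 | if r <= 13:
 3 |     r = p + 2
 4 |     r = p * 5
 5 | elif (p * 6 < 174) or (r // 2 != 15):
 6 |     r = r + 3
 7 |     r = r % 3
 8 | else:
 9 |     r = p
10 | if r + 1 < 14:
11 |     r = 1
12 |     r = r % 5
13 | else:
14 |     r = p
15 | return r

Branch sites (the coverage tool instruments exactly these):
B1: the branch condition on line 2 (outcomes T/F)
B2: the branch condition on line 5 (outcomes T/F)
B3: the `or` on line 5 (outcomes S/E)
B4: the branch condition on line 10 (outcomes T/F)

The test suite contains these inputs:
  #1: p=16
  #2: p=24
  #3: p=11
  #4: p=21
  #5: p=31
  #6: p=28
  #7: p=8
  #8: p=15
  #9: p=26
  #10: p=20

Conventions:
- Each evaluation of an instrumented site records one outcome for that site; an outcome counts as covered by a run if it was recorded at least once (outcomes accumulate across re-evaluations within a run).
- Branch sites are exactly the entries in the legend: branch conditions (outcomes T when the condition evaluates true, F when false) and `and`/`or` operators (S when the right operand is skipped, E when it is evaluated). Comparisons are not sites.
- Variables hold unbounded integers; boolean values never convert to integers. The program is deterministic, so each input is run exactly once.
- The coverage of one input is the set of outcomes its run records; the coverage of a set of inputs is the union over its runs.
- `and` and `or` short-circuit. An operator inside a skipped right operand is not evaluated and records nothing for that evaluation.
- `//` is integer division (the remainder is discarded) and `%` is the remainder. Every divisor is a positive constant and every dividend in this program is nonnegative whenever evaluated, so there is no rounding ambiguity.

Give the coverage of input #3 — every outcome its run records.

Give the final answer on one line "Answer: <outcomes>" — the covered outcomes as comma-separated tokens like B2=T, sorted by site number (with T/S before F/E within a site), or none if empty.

Tracing the run of input #3 (p=11):
  B1->T, B4->F
deduplicating events, the covered set is: B1=T, B4=F

Answer: B1=T, B4=F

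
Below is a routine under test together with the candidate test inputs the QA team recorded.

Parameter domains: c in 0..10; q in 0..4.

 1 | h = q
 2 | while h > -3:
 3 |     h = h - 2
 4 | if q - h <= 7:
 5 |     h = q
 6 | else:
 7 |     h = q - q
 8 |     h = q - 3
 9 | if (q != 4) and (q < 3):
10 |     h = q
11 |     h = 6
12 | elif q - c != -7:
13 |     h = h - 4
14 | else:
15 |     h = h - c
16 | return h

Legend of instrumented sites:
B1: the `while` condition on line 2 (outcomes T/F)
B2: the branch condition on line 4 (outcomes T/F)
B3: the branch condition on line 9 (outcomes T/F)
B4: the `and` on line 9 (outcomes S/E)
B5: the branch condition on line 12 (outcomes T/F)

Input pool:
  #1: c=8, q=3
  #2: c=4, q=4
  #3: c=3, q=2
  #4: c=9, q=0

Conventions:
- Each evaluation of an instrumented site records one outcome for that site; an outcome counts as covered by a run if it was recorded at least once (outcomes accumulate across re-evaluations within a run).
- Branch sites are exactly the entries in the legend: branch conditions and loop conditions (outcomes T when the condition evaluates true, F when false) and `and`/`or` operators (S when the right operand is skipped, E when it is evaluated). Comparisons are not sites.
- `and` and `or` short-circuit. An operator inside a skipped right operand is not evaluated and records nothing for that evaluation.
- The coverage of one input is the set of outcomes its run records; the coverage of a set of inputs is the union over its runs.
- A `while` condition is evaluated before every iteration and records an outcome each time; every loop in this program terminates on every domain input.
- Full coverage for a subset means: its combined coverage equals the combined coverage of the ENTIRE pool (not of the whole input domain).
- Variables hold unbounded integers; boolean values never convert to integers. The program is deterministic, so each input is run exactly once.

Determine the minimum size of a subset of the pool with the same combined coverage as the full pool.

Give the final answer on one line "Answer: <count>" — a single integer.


test 1 (c=8, q=3) hits B1=T, B1=F, B2=T, B3=F, B4=E, B5=T
test 2 (c=4, q=4) hits B1=T, B1=F, B2=F, B3=F, B4=S, B5=T
test 3 (c=3, q=2) hits B1=T, B1=F, B2=T, B3=T, B4=E
test 4 (c=9, q=0) hits B1=T, B1=F, B2=T, B3=T, B4=E
together the pool reaches 9 outcomes: B1=T, B1=F, B2=T, B2=F, B3=T, B3=F, B4=S, B4=E, B5=T
size 1 is not enough: best union over all size-1 subsets is 6/9
at size 2, {2, 3} reaches all 9 outcomes; every lexicographically earlier size-2 subset fails
Answer: 2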